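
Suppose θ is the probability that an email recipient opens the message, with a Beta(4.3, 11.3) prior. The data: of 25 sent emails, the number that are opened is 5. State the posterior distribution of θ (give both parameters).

Posterior: Beta(9.3, 31.3)

The binomial likelihood is conjugate to the Beta prior: with 5 successes and 20 failures, the posterior is Beta(4.3+5, 11.3+20) = Beta(9.3, 31.3).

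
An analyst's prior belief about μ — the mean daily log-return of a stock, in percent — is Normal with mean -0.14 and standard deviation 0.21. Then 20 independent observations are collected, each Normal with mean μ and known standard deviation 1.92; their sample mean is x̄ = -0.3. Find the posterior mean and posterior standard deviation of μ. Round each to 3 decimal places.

With known σ, the Normal prior is conjugate. Weight on the data is w = (n/σ²)/(n/σ² + 1/τ₀²) = 5.42535/(5.42535+22.6757) = 0.19307.
Posterior mean = w·x̄ + (1−w)·μ₀ = 0.19307·-0.3 + 0.80693·-0.14 = -0.171. Posterior variance = 1/(5.42535+22.6757) = 0.0355858, so SD = 0.189.

Posterior mean ≈ -0.171; posterior SD ≈ 0.189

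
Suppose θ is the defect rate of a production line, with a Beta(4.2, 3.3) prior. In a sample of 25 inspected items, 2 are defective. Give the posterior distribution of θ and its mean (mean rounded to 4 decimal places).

The binomial likelihood is conjugate to the Beta prior: with 2 successes and 23 failures, the posterior is Beta(4.2+2, 3.3+23) = Beta(6.2, 26.3).
Posterior mean = α/(α+β) = 6.2/32.5 = 0.1908.

Posterior: Beta(6.2, 26.3); mean ≈ 0.1908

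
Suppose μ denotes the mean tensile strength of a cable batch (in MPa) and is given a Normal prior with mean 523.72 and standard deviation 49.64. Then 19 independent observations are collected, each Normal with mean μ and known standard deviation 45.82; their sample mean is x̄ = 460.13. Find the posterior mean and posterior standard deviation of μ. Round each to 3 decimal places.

With known σ, the Normal prior is conjugate. Weight on the data is w = (n/σ²)/(n/σ² + 1/τ₀²) = 0.00904989/(0.00904989+0.00040582) = 0.95708.
Posterior mean = w·x̄ + (1−w)·μ₀ = 0.95708·460.13 + 0.042918·523.72 = 462.859. Posterior variance = 1/(0.00904989+0.00040582) = 105.756, so SD = 10.284.

Posterior mean ≈ 462.859; posterior SD ≈ 10.284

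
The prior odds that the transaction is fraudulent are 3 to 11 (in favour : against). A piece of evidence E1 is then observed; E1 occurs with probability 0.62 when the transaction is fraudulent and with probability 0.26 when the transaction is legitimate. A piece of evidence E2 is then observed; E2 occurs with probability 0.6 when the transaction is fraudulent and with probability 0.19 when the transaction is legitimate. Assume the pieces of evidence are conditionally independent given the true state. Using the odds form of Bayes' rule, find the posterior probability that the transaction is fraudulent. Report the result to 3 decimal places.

Prior odds = 3/11 = 0.27273.
Likelihood ratio for E1 = 0.62/0.26 = 2.3846.
Likelihood ratio for E2 = 0.6/0.19 = 3.1579.
Posterior odds = prior odds × LR₁ × LR₂ = 2.0537.
Posterior probability = odds/(1+odds) = 2.0537/3.0537 = 0.673.

Posterior probability ≈ 0.673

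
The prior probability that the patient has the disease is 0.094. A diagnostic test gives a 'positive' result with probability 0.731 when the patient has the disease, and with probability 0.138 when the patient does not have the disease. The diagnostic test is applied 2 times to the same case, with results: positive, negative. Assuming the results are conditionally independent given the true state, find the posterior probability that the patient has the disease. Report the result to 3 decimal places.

Posterior P(H) ≈ 0.146

Let H be the event that the patient has the disease; start with P(H) = 0.094. P('positive'|H) = 0.731, P('positive'|¬H) = 0.138.
Update on result 1 ('positive'): P(H) ← 0.731·0.0940 / (0.731·0.0940 + 0.138·0.9060) = 0.068714/0.19374 = 0.3547.
Update on result 2 ('negative'): P(H) ← 0.269·0.3547 / (0.269·0.3547 + 0.862·0.6453) = 0.095406/0.65168 = 0.1464.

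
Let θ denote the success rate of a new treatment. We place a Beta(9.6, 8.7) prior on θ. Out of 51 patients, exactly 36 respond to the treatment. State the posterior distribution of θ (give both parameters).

Observing 36 successes and 15 failures updates Beta(9.6, 8.7) by adding the success and failure counts to the two shape parameters: α = 9.6+36 = 45.6, β = 8.7+15 = 23.7.

Posterior: Beta(45.6, 23.7)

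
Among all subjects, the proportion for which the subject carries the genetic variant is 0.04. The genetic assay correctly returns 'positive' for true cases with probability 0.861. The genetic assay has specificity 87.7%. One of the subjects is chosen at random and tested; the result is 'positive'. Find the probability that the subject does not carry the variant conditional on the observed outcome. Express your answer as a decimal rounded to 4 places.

Write H for 'the subject carries the genetic variant'. Prior odds H:¬H = 0.04/0.96 = 0.041667. For the 'positive' outcome, the likelihood ratio is 0.861/0.123 = 7.0000.
Posterior odds = 0.041667 × 7.0000 = 0.29167, so P(H|E) = 0.29167/(1+0.29167) = 0.2258. Then P(¬H|E) = 1 − 0.2258 = 0.7742.

P(¬H | E) ≈ 0.7742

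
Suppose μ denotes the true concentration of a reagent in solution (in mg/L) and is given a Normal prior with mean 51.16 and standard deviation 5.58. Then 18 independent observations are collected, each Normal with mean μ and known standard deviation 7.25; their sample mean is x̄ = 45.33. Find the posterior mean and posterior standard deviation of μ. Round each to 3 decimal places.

Posterior mean ≈ 45.830; posterior SD ≈ 1.634

Prior precision 1/τ₀² = 1/5.58² = 0.0321168; data precision n/σ² = 18/7.25² = 0.342449.
Posterior precision = 0.0321168 + 0.342449 = 0.374566, giving posterior SD = 1/√0.374566 = 1.634.
Posterior mean = (0.0321168·51.16 + 0.342449·45.33) / 0.374566 = 45.830.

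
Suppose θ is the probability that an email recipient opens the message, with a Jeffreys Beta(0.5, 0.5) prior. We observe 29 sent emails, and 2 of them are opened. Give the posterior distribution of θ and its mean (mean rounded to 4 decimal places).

Posterior: Beta(2.5, 27.5); mean ≈ 0.0833

The binomial likelihood is conjugate to the Beta prior: with 2 successes and 27 failures, the posterior is Beta(0.5+2, 0.5+27) = Beta(2.5, 27.5).
Posterior mean = α/(α+β) = 2.5/30 = 0.0833.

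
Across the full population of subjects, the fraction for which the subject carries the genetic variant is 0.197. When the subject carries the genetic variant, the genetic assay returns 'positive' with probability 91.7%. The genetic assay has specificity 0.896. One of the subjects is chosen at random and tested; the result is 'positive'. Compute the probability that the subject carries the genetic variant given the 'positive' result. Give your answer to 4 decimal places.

Write H for 'the subject carries the genetic variant'. Prior odds H:¬H = 0.197/0.803 = 0.24533. For the 'positive' outcome, the likelihood ratio is 0.917/0.104 = 8.8173.
Posterior odds = 0.24533 × 8.8173 = 2.1632, so P(H|E) = 2.1632/(1+2.1632) = 0.6839.

P(H | E) ≈ 0.6839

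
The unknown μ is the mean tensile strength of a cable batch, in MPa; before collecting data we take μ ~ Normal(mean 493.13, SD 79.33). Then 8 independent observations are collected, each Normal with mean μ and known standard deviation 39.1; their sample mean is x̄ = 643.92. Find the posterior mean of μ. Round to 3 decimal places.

Prior precision 1/τ₀² = 1/79.33² = 0.00015890; data precision n/σ² = 8/39.1² = 0.00523283.
Posterior precision = 0.00015890 + 0.00523283 = 0.00539173.
Posterior mean = (0.00015890·493.13 + 0.00523283·643.92) / 0.00539173 = 639.476.

Posterior mean ≈ 639.476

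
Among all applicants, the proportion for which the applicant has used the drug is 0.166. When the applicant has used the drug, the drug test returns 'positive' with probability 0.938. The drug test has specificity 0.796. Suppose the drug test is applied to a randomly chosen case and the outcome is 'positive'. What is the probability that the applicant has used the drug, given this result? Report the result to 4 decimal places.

P(H | E) ≈ 0.4779

Let H be the event that the applicant has used the drug. P(H) = 0.166, so P(¬H) = 0.834. With E the 'positive' result, P(E|H) = 0.938 and P(E|¬H) = 0.204.
P(E) = 0.938·0.166 + 0.204·0.834 = 0.15571 + 0.17014 = 0.32584.
By Bayes' theorem, P(H|E) = 0.15571 / 0.32584 = 0.4779.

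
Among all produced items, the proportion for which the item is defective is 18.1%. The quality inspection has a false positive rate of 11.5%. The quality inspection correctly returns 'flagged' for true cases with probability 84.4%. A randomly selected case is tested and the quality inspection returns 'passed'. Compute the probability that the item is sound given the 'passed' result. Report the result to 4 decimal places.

P(¬H | E) ≈ 0.9625

Write H for 'the item is defective'. Prior odds H:¬H = 0.181/0.819 = 0.22100. For the 'passed' outcome, the likelihood ratio is 0.156/0.885 = 0.17627.
Posterior odds = 0.22100 × 0.17627 = 0.038956, so P(H|E) = 0.038956/(1+0.038956) = 0.0375. Then P(¬H|E) = 1 − 0.0375 = 0.9625.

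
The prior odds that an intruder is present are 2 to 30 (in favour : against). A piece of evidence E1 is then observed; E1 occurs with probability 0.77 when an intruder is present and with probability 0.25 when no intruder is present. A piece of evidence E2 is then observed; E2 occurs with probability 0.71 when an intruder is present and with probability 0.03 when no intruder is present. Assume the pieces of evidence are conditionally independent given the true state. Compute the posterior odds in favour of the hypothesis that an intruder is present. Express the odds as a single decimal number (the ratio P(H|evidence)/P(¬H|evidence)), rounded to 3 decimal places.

Prior odds = 2/30 = 0.066667. In log-odds, ln(0.066667) = -2.7081.
Add log likelihood ratios: ln(3.0800) + ln(23.667) = 4.2890.
Posterior log-odds = 1.5809, so posterior odds = exp(1.5809) = 4.8596.

Posterior odds ≈ 4.860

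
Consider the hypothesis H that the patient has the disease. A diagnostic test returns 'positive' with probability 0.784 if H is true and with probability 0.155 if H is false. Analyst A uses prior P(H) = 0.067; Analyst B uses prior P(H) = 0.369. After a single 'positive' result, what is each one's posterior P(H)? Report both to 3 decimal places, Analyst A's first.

P('+'|H) = 0.784, P('+'|¬H) = 0.155.
Analyst A: numerator 0.784·0.067 = 0.052528; evidence = 0.052528+0.155·0.933 = 0.19714; posterior = 0.266.
Analyst B: numerator 0.784·0.369 = 0.28930; evidence = 0.28930+0.155·0.631 = 0.38710; posterior = 0.747.

Analyst A: 0.266; Analyst B: 0.747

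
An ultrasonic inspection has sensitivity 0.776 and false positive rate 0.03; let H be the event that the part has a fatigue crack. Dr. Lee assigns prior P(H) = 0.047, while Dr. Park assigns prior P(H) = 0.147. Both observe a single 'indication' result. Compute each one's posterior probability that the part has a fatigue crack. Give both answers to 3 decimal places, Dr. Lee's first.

Dr. Lee: 0.561; Dr. Park: 0.817

P('+'|H) = 0.776, P('+'|¬H) = 0.03.
Dr. Lee: numerator 0.776·0.047 = 0.036472; evidence = 0.036472+0.03·0.953 = 0.065062; posterior = 0.561.
Dr. Park: numerator 0.776·0.147 = 0.11407; evidence = 0.11407+0.03·0.853 = 0.13966; posterior = 0.817.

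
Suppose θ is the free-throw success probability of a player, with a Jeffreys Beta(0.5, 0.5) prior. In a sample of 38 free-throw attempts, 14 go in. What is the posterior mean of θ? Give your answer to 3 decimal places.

Observing 14 successes and 24 failures updates Beta(0.5, 0.5) by adding the success and failure counts to the two shape parameters: α = 0.5+14 = 14.5, β = 0.5+24 = 24.5.
E[θ | data] = 14.5/(14.5+24.5) = 0.372.

Posterior mean ≈ 0.372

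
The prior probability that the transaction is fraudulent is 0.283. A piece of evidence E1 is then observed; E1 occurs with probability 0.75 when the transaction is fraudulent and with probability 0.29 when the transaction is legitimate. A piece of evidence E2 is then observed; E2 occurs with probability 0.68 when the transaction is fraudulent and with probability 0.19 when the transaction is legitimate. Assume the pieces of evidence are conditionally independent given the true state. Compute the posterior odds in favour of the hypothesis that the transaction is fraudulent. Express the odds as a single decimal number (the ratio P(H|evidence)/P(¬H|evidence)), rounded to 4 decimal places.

Posterior odds ≈ 3.6533

Prior odds = 0.283/(1−0.283) = 0.39470. In log-odds, ln(0.39470) = -0.92963.
Add log likelihood ratios: ln(2.5862) + ln(3.5789) = 2.2253.
Posterior log-odds = 1.2956, so posterior odds = exp(1.2956) = 3.6533.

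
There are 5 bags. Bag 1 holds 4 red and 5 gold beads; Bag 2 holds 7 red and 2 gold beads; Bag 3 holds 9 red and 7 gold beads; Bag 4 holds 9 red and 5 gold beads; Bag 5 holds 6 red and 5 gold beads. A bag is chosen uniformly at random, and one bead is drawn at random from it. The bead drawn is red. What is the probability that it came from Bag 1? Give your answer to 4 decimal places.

Tabulate prior·likelihood by source: [1] prior 0.2, lik 0.4444, product 0.08889; [2] prior 0.2, lik 0.7778, product 0.1556; [3] prior 0.2, lik 0.5625, product 0.1125; [4] prior 0.2, lik 0.6429, product 0.1286; [5] prior 0.2, lik 0.5455, product 0.1091.
Normalizing constant = 0.59461; the posterior for Bag 1 is its product over the sum, 0.08889/0.59461 = 0.1495.

Posterior probability ≈ 0.1495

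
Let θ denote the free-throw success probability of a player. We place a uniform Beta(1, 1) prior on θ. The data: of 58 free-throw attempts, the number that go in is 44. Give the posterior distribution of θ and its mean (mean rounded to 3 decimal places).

Posterior: Beta(45, 15); mean ≈ 0.750

Observing 44 successes and 14 failures updates Beta(1, 1) by adding the success and failure counts to the two shape parameters: α = 1+44 = 45, β = 1+14 = 15.
Posterior mean = α/(α+β) = 45/60 = 0.750.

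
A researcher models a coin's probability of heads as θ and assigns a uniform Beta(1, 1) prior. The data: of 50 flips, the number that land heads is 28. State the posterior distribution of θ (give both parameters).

The binomial likelihood is conjugate to the Beta prior: with 28 successes and 22 failures, the posterior is Beta(1+28, 1+22) = Beta(29, 23).

Posterior: Beta(29, 23)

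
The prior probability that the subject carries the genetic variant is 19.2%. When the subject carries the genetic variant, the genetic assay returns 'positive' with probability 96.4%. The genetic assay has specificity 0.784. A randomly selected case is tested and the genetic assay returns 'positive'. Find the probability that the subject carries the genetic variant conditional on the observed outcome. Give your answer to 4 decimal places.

Let H be the event that the subject carries the genetic variant. P(H) = 0.192, so P(¬H) = 0.808. With E the 'positive' result, P(E|H) = 0.964 and P(E|¬H) = 0.216.
P(E) = 0.964·0.192 + 0.216·0.808 = 0.18509 + 0.17453 = 0.35962.
By Bayes' theorem, P(H|E) = 0.18509 / 0.35962 = 0.5147.

P(H | E) ≈ 0.5147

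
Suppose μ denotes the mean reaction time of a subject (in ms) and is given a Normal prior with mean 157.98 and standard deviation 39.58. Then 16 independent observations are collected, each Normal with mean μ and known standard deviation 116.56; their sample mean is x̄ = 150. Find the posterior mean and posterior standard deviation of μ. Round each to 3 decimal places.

Posterior mean ≈ 152.805; posterior SD ≈ 23.466

With known σ, the Normal prior is conjugate. Weight on the data is w = (n/σ²)/(n/σ² + 1/τ₀²) = 0.00117766/(0.00117766+0.00063833) = 0.64849.
Posterior mean = w·x̄ + (1−w)·μ₀ = 0.64849·150 + 0.35151·157.98 = 152.805. Posterior variance = 1/(0.00117766+0.00063833) = 550.662, so SD = 23.466.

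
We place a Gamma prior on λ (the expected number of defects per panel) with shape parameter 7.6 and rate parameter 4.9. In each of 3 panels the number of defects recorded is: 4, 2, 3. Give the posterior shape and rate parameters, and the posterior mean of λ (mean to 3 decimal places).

Posterior: Gamma(shape=16.6, rate=7.9); mean ≈ 2.101

Total count ∑xᵢ = 9 over n = 3 panels.
Gamma is conjugate to the Poisson likelihood: posterior is Gamma(shape = 7.6+9 = 16.6, rate = 4.9+3 = 7.9).
E[λ | data] = 16.6/7.9 = 2.101.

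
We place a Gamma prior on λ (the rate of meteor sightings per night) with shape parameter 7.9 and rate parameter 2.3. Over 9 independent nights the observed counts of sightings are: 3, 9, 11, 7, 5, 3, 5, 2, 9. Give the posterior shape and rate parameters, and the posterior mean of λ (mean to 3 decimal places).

The Poisson likelihood adds the total count to the shape and the number of exposure periods to the rate. Here ∑xᵢ = 54 and n = 9, so shape 7.9→61.9 and rate 2.3→11.3.
E[λ | data] = 61.9/11.3 = 5.478.

Posterior: Gamma(shape=61.9, rate=11.3); mean ≈ 5.478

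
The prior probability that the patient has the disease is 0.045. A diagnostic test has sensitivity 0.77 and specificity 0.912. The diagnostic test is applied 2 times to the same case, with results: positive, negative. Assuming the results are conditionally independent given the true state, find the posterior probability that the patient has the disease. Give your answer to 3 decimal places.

Posterior P(H) ≈ 0.094

Let H be the event that the patient has the disease; start with P(H) = 0.045. P('positive'|H) = 0.77, P('positive'|¬H) = 0.088.
Update on result 1 ('positive'): P(H) ← 0.77·0.0450 / (0.77·0.0450 + 0.088·0.9550) = 0.034650/0.11869 = 0.2919.
Update on result 2 ('negative'): P(H) ← 0.23·0.2919 / (0.23·0.2919 + 0.912·0.7081) = 0.067146/0.71290 = 0.0942.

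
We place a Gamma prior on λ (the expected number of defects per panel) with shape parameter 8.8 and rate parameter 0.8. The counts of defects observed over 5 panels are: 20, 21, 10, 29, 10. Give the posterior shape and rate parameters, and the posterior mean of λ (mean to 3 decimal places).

Posterior: Gamma(shape=98.8, rate=5.8); mean ≈ 17.034

Total count ∑xᵢ = 90 over n = 5 panels.
Gamma is conjugate to the Poisson likelihood: posterior is Gamma(shape = 8.8+90 = 98.8, rate = 0.8+5 = 5.8).
E[λ | data] = 98.8/5.8 = 17.034.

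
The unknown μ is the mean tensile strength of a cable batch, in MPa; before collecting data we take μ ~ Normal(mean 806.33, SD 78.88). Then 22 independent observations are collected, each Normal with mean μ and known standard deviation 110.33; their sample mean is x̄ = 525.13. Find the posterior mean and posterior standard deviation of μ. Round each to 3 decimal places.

With known σ, the Normal prior is conjugate. Weight on the data is w = (n/σ²)/(n/σ² + 1/τ₀²) = 0.00180732/(0.00180732+0.00016072) = 0.91834.
Posterior mean = w·x̄ + (1−w)·μ₀ = 0.91834·525.13 + 0.081664·806.33 = 548.094. Posterior variance = 1/(0.00180732+0.00016072) = 508.120, so SD = 22.542.

Posterior mean ≈ 548.094; posterior SD ≈ 22.542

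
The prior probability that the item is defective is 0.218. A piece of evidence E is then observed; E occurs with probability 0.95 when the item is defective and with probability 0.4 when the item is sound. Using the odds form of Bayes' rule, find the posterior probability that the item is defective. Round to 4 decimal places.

Posterior probability ≈ 0.3983

Prior odds = 0.218/(1−0.218) = 0.27877. In log-odds, ln(0.27877) = -1.2774.
Add log likelihood ratio: ln(2.3750) = 0.86500.
Posterior log-odds = -0.41236, so posterior odds = exp(-0.41236) = 0.66208. Converting, P(H|E) = 0.66208/1.6621 = 0.3983.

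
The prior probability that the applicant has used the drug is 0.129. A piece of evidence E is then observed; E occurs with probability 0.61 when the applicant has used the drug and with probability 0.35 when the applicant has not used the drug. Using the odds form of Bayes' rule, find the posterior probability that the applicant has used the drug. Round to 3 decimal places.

Prior odds = 0.129/(1−0.129) = 0.14811. In log-odds, ln(0.14811) = -1.9098.
Add log likelihood ratio: ln(1.7429) = 0.55553.
Posterior log-odds = -1.3543, so posterior odds = exp(-1.3543) = 0.25813. Converting, P(H|E) = 0.25813/1.2581 = 0.205.

Posterior probability ≈ 0.205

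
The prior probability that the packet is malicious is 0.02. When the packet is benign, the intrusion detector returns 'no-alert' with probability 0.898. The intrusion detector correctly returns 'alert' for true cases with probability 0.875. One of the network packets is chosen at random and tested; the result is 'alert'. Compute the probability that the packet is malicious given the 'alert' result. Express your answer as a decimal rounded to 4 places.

Write H for 'the packet is malicious'. Prior odds H:¬H = 0.02/0.98 = 0.020408. For the 'alert' outcome, the likelihood ratio is 0.875/0.102 = 8.5784.
Posterior odds = 0.020408 × 8.5784 = 0.17507, so P(H|E) = 0.17507/(1+0.17507) = 0.1490.

P(H | E) ≈ 0.1490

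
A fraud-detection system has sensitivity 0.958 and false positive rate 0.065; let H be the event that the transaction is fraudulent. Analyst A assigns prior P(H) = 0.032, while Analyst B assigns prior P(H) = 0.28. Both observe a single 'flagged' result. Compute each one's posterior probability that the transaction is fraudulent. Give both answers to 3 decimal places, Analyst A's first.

Analyst A: 0.328; Analyst B: 0.851

P('+'|H) = 0.958, P('+'|¬H) = 0.065.
Analyst A: numerator 0.958·0.032 = 0.030656; evidence = 0.030656+0.065·0.968 = 0.093576; posterior = 0.328.
Analyst B: numerator 0.958·0.28 = 0.26824; evidence = 0.26824+0.065·0.72 = 0.31504; posterior = 0.851.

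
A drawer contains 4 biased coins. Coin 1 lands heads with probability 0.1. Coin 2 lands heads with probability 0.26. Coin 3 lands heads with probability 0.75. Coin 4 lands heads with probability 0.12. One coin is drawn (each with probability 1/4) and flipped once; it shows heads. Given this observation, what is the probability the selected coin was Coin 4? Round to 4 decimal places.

Tabulate prior·likelihood by source: [1] prior 0.25, lik 0.1, product 0.02500; [2] prior 0.25, lik 0.26, product 0.06500; [3] prior 0.25, lik 0.75, product 0.1875; [4] prior 0.25, lik 0.12, product 0.03000.
Normalizing constant = 0.30750; the posterior for Coin 4 is its product over the sum, 0.03000/0.30750 = 0.0976.

Posterior probability ≈ 0.0976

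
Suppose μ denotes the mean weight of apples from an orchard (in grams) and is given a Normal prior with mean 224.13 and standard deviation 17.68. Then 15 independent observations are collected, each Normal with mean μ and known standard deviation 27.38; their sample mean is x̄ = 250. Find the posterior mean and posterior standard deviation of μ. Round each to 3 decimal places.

With known σ, the Normal prior is conjugate. Weight on the data is w = (n/σ²)/(n/σ² + 1/τ₀²) = 0.0200090/(0.0200090+0.00319916) = 0.86215.
Posterior mean = w·x̄ + (1−w)·μ₀ = 0.86215·250 + 0.13785·224.13 = 246.434. Posterior variance = 1/(0.0200090+0.00319916) = 43.0884, so SD = 6.564.

Posterior mean ≈ 246.434; posterior SD ≈ 6.564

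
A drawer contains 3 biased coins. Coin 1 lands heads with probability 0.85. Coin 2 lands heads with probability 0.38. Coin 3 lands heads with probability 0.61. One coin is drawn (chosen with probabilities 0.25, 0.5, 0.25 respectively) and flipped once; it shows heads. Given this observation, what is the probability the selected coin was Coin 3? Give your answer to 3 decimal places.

P(heads|C1) = 0.85; P(heads|C2) = 0.38; P(heads|C3) = 0.61.
Prior × likelihood for each source: 0.25·0.85=0.2125, 0.5·0.38=0.1900, 0.25·0.61=0.1525. Summing gives P(heads) = 0.55500.
P(Coin 3 | heads) = 0.1525 / 0.55500 = 0.275.

Posterior probability ≈ 0.275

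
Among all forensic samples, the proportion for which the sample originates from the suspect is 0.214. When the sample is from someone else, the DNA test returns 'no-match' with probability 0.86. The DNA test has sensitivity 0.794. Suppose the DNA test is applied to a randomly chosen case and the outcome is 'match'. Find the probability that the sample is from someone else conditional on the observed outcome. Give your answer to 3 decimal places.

P(¬H | E) ≈ 0.393

Write H for 'the sample originates from the suspect'. Prior odds H:¬H = 0.214/0.786 = 0.27226. For the 'match' outcome, the likelihood ratio is 0.794/0.14 = 5.6714.
Posterior odds = 0.27226 × 5.6714 = 1.5441, so P(H|E) = 1.5441/(1+1.5441) = 0.607. Then P(¬H|E) = 1 − 0.607 = 0.393.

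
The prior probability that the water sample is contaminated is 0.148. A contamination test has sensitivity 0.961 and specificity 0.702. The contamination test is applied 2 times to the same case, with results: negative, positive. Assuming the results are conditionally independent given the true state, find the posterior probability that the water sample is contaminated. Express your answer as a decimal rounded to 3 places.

Posterior P(H) ≈ 0.030

Let H be the event that the water sample is contaminated; start with P(H) = 0.148. P('positive'|H) = 0.961, P('positive'|¬H) = 0.298.
Update on result 1 ('negative'): P(H) ← 0.039·0.1480 / (0.039·0.1480 + 0.702·0.8520) = 0.0057720/0.60388 = 0.0096.
Update on result 2 ('positive'): P(H) ← 0.961·0.0096 / (0.961·0.0096 + 0.298·0.9904) = 0.0091855/0.30434 = 0.0302.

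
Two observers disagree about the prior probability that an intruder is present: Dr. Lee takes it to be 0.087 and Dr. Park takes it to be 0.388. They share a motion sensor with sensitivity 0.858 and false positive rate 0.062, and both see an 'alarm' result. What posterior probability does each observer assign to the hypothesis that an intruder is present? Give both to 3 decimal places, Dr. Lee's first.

Dr. Lee: 0.569; Dr. Park: 0.898

The likelihood ratio for an 'alarm' result is 0.858/0.062 = 13.839.
Dr. Lee: prior odds 0.087/0.913 = 0.095290; posterior odds 1.3187; posterior probability 0.569.
Dr. Park: prior odds 0.388/0.612 = 0.63399; posterior odds 8.7736; posterior probability 0.898.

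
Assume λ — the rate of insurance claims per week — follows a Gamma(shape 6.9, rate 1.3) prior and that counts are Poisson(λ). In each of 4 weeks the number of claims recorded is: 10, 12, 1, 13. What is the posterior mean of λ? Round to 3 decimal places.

Total count ∑xᵢ = 36 over n = 4 weeks.
Gamma is conjugate to the Poisson likelihood: posterior is Gamma(shape = 6.9+36 = 42.9, rate = 1.3+4 = 5.3).
E[λ | data] = 42.9/5.3 = 8.094.

Posterior mean ≈ 8.094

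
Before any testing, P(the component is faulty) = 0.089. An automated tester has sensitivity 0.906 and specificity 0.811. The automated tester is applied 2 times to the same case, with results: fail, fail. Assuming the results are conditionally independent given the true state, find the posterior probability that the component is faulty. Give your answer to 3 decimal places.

Posterior P(H) ≈ 0.692

Let H be the event that the component is faulty; start with P(H) = 0.089. P('fail'|H) = 0.906, P('fail'|¬H) = 0.189.
Update on result 1 ('fail'): P(H) ← 0.906·0.0890 / (0.906·0.0890 + 0.189·0.9110) = 0.080634/0.25281 = 0.3189.
Update on result 2 ('fail'): P(H) ← 0.906·0.3189 / (0.906·0.3189 + 0.189·0.6811) = 0.28897/0.41769 = 0.6918.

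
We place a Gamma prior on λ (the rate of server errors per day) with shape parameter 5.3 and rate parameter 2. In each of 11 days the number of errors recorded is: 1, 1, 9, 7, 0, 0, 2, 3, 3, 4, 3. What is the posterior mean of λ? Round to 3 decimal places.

Total count ∑xᵢ = 33 over n = 11 days.
Gamma is conjugate to the Poisson likelihood: posterior is Gamma(shape = 5.3+33 = 38.3, rate = 2+11 = 13).
Posterior mean = shape/rate = 38.3/13 = 2.946.

Posterior mean ≈ 2.946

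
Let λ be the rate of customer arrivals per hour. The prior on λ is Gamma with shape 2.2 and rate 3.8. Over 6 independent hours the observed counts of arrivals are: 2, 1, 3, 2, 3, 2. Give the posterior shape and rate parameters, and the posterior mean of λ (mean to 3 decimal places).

The Poisson likelihood adds the total count to the shape and the number of exposure periods to the rate. Here ∑xᵢ = 13 and n = 6, so shape 2.2→15.2 and rate 3.8→9.8.
Posterior mean = shape/rate = 15.2/9.8 = 1.551.

Posterior: Gamma(shape=15.2, rate=9.8); mean ≈ 1.551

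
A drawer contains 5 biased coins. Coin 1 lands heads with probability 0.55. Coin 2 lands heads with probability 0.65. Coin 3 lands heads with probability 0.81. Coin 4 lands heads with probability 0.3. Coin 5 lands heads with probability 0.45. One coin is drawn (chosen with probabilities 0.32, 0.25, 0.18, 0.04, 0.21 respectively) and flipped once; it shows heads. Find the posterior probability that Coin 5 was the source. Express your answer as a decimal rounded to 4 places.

P(heads|C1) = 0.55; P(heads|C2) = 0.65; P(heads|C3) = 0.81; P(heads|C4) = 0.3; P(heads|C5) = 0.45.
Prior × likelihood for each source: 0.32·0.55=0.1760, 0.25·0.65=0.1625, 0.18·0.81=0.1458, 0.04·0.3=0.01200, 0.21·0.45=0.09450. Summing gives P(heads) = 0.59080.
P(Coin 5 | heads) = 0.09450 / 0.59080 = 0.1600.

Posterior probability ≈ 0.1600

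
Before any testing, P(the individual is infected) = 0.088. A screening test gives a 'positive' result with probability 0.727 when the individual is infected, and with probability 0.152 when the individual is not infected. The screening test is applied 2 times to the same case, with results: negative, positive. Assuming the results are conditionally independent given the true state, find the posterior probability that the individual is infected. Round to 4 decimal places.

Posterior P(H) ≈ 0.1294

With H the event that the individual is infected, the joint likelihood of the observed sequence is P(data|H) = 0.273·0.727 = 0.19847 and P(data|¬H) = 0.848·0.152 = 0.12890.
Bayes: P(H|data) = 0.088·0.19847 / (0.088·0.19847 + 0.912·0.12890) = 0.017465/0.13502 = 0.1294.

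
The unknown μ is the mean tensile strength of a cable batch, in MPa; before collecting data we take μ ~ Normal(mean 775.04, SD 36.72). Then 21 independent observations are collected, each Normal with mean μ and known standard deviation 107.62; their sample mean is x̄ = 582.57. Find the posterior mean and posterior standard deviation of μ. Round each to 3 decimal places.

Prior precision 1/τ₀² = 1/36.72² = 0.00074164; data precision n/σ² = 21/107.62² = 0.00181315.
Posterior precision = 0.00074164 + 0.00181315 = 0.00255479, giving posterior SD = 1/√0.00255479 = 19.784.
Posterior mean = (0.00074164·775.04 + 0.00181315·582.57) / 0.00255479 = 638.443.

Posterior mean ≈ 638.443; posterior SD ≈ 19.784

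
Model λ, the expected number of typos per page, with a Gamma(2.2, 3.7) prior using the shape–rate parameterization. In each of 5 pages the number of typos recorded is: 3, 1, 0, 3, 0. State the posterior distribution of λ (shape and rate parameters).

Total count ∑xᵢ = 7 over n = 5 pages.
Gamma is conjugate to the Poisson likelihood: posterior is Gamma(shape = 2.2+7 = 9.2, rate = 3.7+5 = 8.7).

Posterior: Gamma(shape=9.2, rate=8.7)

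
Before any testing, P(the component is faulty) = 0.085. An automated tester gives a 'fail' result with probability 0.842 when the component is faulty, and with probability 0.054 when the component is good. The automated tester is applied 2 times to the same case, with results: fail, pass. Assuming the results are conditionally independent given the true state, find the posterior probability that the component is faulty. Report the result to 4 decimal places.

Posterior P(H) ≈ 0.1948

Let H be the event that the component is faulty; start with P(H) = 0.085. P('fail'|H) = 0.842, P('fail'|¬H) = 0.054.
Update on result 1 ('fail'): P(H) ← 0.842·0.0850 / (0.842·0.0850 + 0.054·0.9150) = 0.071570/0.12098 = 0.5916.
Update on result 2 ('pass'): P(H) ← 0.158·0.5916 / (0.158·0.5916 + 0.946·0.4084) = 0.093470/0.47983 = 0.1948.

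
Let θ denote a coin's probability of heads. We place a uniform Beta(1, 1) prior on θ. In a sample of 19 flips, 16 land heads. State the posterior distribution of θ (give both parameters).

The binomial likelihood is conjugate to the Beta prior: with 16 successes and 3 failures, the posterior is Beta(1+16, 1+3) = Beta(17, 4).

Posterior: Beta(17, 4)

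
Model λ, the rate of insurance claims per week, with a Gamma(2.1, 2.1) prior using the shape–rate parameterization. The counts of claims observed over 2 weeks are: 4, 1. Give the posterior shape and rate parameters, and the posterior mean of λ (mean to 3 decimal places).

Posterior: Gamma(shape=7.1, rate=4.1); mean ≈ 1.732

Total count ∑xᵢ = 5 over n = 2 weeks.
Gamma is conjugate to the Poisson likelihood: posterior is Gamma(shape = 2.1+5 = 7.1, rate = 2.1+2 = 4.1).
Posterior mean = shape/rate = 7.1/4.1 = 1.732.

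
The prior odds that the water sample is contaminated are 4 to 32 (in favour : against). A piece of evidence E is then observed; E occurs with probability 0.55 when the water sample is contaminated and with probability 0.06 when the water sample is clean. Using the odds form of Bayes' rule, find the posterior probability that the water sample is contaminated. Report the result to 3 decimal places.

Prior odds = 4/32 = 0.12500.
Likelihood ratio for E = 0.55/0.06 = 9.1667.
Posterior odds = prior odds × LR = 1.1458.
Posterior probability = odds/(1+odds) = 1.1458/2.1458 = 0.534.

Posterior probability ≈ 0.534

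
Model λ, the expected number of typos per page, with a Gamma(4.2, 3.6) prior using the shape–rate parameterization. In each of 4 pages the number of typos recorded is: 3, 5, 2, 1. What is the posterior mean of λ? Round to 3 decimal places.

The Poisson likelihood adds the total count to the shape and the number of exposure periods to the rate. Here ∑xᵢ = 11 and n = 4, so shape 4.2→15.2 and rate 3.6→7.6.
E[λ | data] = 15.2/7.6 = 2.000.

Posterior mean ≈ 2.000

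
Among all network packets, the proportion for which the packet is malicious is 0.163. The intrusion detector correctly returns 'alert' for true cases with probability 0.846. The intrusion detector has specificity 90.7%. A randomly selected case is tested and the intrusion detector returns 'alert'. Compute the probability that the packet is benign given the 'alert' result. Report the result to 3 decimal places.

Let H be the event that the packet is malicious. P(H) = 0.163, so P(¬H) = 0.837. With E the 'alert' result, P(E|H) = 0.846 and P(E|¬H) = 0.093.
P(E) = 0.846·0.163 + 0.093·0.837 = 0.13790 + 0.077841 = 0.21574.
By Bayes' theorem, P(H|E) = 0.13790 / 0.21574 = 0.639. Hence P(¬H|E) = 1 − 0.639 = 0.361.

P(¬H | E) ≈ 0.361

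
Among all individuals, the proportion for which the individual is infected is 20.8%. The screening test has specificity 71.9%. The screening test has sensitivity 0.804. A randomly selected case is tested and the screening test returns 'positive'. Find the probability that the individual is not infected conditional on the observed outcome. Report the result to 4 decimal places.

P(¬H | E) ≈ 0.5710

Write H for 'the individual is infected'. Prior odds H:¬H = 0.208/0.792 = 0.26263. For the 'positive' outcome, the likelihood ratio is 0.804/0.281 = 2.8612.
Posterior odds = 0.26263 × 2.8612 = 0.75143, so P(H|E) = 0.75143/(1+0.75143) = 0.4290. Then P(¬H|E) = 1 − 0.4290 = 0.5710.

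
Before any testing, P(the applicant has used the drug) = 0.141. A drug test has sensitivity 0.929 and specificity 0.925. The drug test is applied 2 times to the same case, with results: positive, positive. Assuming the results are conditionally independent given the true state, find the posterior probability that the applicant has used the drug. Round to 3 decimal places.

Posterior P(H) ≈ 0.962

With H the event that the applicant has used the drug, the joint likelihood of the observed sequence is P(data|H) = 0.929·0.929 = 0.86304 and P(data|¬H) = 0.075·0.075 = 0.0056250.
Bayes: P(H|data) = 0.141·0.86304 / (0.141·0.86304 + 0.859·0.0056250) = 0.12169/0.12652 = 0.9618.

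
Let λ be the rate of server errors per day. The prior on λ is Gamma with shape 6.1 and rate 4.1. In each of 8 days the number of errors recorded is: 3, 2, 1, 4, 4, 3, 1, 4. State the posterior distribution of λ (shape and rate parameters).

Posterior: Gamma(shape=28.1, rate=12.1)

Total count ∑xᵢ = 22 over n = 8 days.
Gamma is conjugate to the Poisson likelihood: posterior is Gamma(shape = 6.1+22 = 28.1, rate = 4.1+8 = 12.1).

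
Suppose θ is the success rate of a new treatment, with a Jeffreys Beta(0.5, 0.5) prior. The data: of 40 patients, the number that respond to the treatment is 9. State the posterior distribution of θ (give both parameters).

Observing 9 successes and 31 failures updates Beta(0.5, 0.5) by adding the success and failure counts to the two shape parameters: α = 0.5+9 = 9.5, β = 0.5+31 = 31.5.

Posterior: Beta(9.5, 31.5)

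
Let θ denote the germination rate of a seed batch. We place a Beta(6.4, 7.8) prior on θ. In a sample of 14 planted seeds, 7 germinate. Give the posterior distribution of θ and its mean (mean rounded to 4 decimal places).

Posterior: Beta(13.4, 14.8); mean ≈ 0.4752

Observing 7 successes and 7 failures updates Beta(6.4, 7.8) by adding the success and failure counts to the two shape parameters: α = 6.4+7 = 13.4, β = 7.8+7 = 14.8.
E[θ | data] = 13.4/(13.4+14.8) = 0.4752.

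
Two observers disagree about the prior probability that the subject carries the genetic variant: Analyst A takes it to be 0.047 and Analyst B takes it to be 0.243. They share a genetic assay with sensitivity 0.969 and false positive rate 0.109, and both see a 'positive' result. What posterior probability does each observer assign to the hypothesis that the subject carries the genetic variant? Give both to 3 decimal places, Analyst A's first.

Analyst A: 0.305; Analyst B: 0.741

The likelihood ratio for a 'positive' result is 0.969/0.109 = 8.8899.
Analyst A: prior odds 0.047/0.953 = 0.049318; posterior odds 0.43843; posterior probability 0.305.
Analyst B: prior odds 0.243/0.757 = 0.32100; posterior odds 2.8537; posterior probability 0.741.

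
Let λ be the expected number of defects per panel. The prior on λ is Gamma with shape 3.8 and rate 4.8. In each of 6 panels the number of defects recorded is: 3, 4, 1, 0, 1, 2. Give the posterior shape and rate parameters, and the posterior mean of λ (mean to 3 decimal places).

Posterior: Gamma(shape=14.8, rate=10.8); mean ≈ 1.370

The Poisson likelihood adds the total count to the shape and the number of exposure periods to the rate. Here ∑xᵢ = 11 and n = 6, so shape 3.8→14.8 and rate 4.8→10.8.
E[λ | data] = 14.8/10.8 = 1.370.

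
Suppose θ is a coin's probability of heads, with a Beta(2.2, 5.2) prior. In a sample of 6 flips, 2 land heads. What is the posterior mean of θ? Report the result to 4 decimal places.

The binomial likelihood is conjugate to the Beta prior: with 2 successes and 4 failures, the posterior is Beta(2.2+2, 5.2+4) = Beta(4.2, 9.2).
E[θ | data] = 4.2/(4.2+9.2) = 0.3134.

Posterior mean ≈ 0.3134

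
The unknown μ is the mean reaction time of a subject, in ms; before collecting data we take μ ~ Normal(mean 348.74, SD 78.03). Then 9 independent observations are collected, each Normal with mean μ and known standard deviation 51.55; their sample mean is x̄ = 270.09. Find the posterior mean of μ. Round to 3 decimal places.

With known σ, the Normal prior is conjugate. Weight on the data is w = (n/σ²)/(n/σ² + 1/τ₀²) = 0.00338677/(0.00338677+0.00016424) = 0.95375.
Posterior mean = w·x̄ + (1−w)·μ₀ = 0.95375·270.09 + 0.046251·348.74 = 273.728.

Posterior mean ≈ 273.728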